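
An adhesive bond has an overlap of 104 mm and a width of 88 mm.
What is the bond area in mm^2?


Bond area = overlap * width
= 104 * 88
= 9152 mm^2

9152


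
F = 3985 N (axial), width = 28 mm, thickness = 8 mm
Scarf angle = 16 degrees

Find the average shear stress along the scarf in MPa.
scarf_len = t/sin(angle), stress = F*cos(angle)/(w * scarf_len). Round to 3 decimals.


scarf_len = 8/sin(16 deg) = 29.0236
cos(16 deg) = 0.961262
stress = 3985*0.961262/(28*29.0236) = 4.714 MPa

4.714


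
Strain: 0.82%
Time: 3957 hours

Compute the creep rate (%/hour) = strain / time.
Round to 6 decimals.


Creep rate = 0.82 / 3957
= 0.000207 %/h

0.000207


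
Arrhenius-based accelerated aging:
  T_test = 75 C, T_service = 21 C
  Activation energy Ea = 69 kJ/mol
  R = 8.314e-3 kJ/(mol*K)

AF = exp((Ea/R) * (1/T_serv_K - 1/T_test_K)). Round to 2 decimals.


T_test_K = 348.15, T_serv_K = 294.15
AF = exp((69/8.314e-3) * (1/294.15 - 1/348.15))
= 79.54

79.54


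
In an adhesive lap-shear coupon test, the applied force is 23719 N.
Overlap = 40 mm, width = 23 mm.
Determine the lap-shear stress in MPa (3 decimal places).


stress = F / (overlap * width)
= 23719 / (40 * 23)
= 25.782 MPa

25.782


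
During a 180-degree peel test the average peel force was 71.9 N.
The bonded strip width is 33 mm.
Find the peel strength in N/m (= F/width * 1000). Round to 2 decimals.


Peel strength = F/width * 1000
= 71.9 / 33 * 1000
= 2178.79 N/m

2178.79


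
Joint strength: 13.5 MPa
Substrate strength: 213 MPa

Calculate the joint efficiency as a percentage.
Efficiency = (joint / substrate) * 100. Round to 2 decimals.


Efficiency = (13.5 / 213) * 100 = 6.34%

6.34


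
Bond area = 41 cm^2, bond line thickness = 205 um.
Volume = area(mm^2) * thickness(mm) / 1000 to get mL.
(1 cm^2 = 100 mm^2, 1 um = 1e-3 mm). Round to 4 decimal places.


area_mm2 = 41 * 100 = 4100
blt_mm = 205 * 1e-3 = 0.205
vol_mm3 = 4100 * 0.205 = 840.5
vol_mL = 840.5 / 1000 = 0.8405 mL

0.8405


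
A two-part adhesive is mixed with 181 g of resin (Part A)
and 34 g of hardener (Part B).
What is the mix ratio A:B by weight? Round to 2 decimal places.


Mix ratio = mass_A / mass_B
= 181 / 34
= 5.32

5.32


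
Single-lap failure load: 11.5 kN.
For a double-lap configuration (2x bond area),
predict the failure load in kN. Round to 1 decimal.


Failure load = 11.5 * 2 = 23.0 kN

23.0


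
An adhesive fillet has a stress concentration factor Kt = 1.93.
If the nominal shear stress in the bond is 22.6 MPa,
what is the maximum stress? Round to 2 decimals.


Max stress = 22.6 * 1.93 = 43.62 MPa

43.62


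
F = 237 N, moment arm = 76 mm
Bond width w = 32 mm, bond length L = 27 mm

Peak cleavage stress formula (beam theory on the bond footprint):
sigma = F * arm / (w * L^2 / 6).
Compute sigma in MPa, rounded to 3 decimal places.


sigma = (237 * 76) / (32 * 729 / 6)
= 18012 * 6 / 23328
= 108072 / 23328
= 4.633 MPa

4.633


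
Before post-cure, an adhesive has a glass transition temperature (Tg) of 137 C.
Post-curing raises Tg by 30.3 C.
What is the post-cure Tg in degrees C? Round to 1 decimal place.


Tg_post = Tg_base + delta_Tg
= 137 + 30.3
= 167.3 C

167.3


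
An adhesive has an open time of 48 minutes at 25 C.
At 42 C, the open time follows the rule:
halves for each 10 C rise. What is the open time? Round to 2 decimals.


Factor = 2^((42-25)/10) = 3.2490
Open time = 48 / 3.2490 = 14.77 min

14.77


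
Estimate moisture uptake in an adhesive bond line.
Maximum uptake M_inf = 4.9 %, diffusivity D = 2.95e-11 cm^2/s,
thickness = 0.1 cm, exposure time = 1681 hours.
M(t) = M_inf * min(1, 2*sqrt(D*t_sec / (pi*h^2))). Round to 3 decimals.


Convert time: 1681 h = 6051600 s
ratio = min(1, 2*sqrt(2.95e-11*6051600/(pi*0.1^2)))
= 0.150765
M(t) = 4.9 * 0.150765 = 0.739%

0.739


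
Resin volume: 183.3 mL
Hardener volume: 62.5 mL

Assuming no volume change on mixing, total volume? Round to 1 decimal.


V_total = 183.3 + 62.5 = 245.8 mL

245.8


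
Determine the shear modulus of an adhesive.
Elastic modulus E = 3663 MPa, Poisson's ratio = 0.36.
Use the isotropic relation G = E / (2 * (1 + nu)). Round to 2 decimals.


G = 3663 / (2*(1+0.36)) = 3663 / 2.72
= 1346.69 MPa

1346.69


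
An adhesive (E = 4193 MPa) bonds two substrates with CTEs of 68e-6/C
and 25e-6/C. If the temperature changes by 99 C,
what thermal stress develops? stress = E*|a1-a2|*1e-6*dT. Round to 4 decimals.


Stress = 4193 * |68 - 25| * 1e-6 * 99
= 17.8496 MPa

17.8496


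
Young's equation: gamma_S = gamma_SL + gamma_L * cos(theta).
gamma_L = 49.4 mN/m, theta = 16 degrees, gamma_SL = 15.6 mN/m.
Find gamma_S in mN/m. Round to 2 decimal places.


cos(16 deg) = 0.961262
gamma_S = 15.6 + 49.4 * 0.961262
= 63.09 mN/m

63.09


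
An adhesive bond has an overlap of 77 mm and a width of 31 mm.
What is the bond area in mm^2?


Bond area = overlap * width
= 77 * 31
= 2387 mm^2

2387


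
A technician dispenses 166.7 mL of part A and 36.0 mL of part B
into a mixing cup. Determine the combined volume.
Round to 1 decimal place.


Combined volume = 166.7 + 36.0
= 202.7 mL

202.7


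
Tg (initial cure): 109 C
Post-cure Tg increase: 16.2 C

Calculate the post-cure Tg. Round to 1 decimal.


Post-cure Tg = 109 + 16.2 = 125.2 C

125.2


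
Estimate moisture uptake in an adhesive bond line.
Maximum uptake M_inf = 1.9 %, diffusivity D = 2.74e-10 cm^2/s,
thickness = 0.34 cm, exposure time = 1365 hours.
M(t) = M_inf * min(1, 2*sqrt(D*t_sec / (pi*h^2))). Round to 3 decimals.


Convert time: 1365 h = 4914000 s
ratio = min(1, 2*sqrt(2.74e-10*4914000/(pi*0.34^2)))
= 0.121778
M(t) = 1.9 * 0.121778 = 0.231%

0.231


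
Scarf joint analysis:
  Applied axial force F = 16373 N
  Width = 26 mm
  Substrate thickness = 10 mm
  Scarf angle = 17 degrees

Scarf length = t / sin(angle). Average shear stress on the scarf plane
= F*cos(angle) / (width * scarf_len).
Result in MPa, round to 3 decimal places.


Scarf length = 10 / sin(17 deg) = 34.2030 mm
cos(17 deg) = 0.956305
Shear = 16373 * 0.956305 / (26 * 34.2030)
= 17.607 MPa

17.607


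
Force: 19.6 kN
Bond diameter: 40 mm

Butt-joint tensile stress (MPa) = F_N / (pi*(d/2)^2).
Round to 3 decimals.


F_N = 19.6 * 1000 = 19600.0 N
A = pi*(20.0)^2 = 1256.6371 mm^2
stress = 19600.0 / 1256.6371 = 15.597 MPa

15.597


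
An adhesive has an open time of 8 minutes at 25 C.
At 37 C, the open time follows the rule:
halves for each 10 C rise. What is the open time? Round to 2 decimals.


Factor = 2^((37-25)/10) = 2.2974
Open time = 8 / 2.2974 = 3.48 min

3.48


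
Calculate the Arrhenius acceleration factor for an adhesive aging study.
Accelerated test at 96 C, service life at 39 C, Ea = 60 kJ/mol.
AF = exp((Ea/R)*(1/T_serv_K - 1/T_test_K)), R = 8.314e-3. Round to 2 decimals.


T_test = 369.15 K, T_serv = 312.15 K
Ea/R = 60 / 0.008314 = 7216.74
AF = exp(7216.74 * (1/312.15 - 1/369.15))
= 35.51

35.51


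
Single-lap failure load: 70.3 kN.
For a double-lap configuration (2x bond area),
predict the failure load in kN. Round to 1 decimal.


Failure load = 70.3 * 2 = 140.6 kN

140.6


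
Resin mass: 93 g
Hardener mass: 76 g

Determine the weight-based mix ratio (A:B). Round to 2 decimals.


Ratio = 93 / 76 = 1.22

1.22


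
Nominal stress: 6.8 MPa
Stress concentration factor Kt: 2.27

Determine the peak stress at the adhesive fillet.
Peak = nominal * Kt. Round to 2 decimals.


Peak stress = 6.8 * 2.27
= 15.44 MPa

15.44


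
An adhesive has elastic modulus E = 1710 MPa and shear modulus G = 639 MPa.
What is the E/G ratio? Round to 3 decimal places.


E/G = 1710 / 639 = 2.676

2.676


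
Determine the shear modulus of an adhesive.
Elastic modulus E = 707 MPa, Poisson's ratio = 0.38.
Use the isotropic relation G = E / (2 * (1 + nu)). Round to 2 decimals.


G = 707 / (2*(1+0.38)) = 707 / 2.76
= 256.16 MPa

256.16


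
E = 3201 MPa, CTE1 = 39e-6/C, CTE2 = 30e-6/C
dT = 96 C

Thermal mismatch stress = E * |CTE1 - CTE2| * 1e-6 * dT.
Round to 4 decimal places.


= 3201 * 9e-6 * 96
= 2.7657 MPa

2.7657


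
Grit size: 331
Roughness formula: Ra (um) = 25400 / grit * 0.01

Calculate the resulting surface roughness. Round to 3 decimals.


Ra = 25400 / 331 * 0.01
= 0.767 um

0.767


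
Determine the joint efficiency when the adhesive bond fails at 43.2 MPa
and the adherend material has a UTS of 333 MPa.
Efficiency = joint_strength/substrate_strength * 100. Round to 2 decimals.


Joint efficiency = 43.2 / 333 * 100
= 12.97%

12.97


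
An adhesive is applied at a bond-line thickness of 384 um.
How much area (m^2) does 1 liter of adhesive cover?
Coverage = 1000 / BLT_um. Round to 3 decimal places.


Coverage = 1000 / 384 = 2.604 m^2

2.604


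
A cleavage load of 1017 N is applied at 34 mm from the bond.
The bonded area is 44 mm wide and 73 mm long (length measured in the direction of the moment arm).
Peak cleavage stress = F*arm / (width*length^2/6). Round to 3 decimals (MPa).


Moment = 1017 * 34 = 34578 N*mm
Section modulus = 44 * 5329 / 6 = 234476 / 6 mm^3
Stress = 34578 / (234476 / 6) = 207468 / 234476
= 0.885 MPa

0.885


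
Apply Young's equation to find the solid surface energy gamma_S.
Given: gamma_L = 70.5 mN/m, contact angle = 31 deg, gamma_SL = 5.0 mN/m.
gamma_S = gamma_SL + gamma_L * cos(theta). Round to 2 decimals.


theta_rad = 31 * pi/180 = 0.541052
gamma_S = 5.0 + 70.5 * cos(0.541052)
= 65.43 mN/m

65.43


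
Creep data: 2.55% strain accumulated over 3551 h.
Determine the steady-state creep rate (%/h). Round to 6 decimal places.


Rate = 2.55 / 3551 = 0.000718 %/h

0.000718


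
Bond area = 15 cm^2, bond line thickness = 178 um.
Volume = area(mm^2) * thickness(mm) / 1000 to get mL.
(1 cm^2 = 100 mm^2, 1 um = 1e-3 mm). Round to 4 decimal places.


area_mm2 = 15 * 100 = 1500
blt_mm = 178 * 1e-3 = 0.178
vol_mm3 = 1500 * 0.178 = 267.0
vol_mL = 267.0 / 1000 = 0.2670 mL

0.2670


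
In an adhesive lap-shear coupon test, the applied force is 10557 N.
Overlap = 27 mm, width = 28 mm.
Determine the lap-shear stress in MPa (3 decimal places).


stress = F / (overlap * width)
= 10557 / (27 * 28)
= 13.964 MPa

13.964


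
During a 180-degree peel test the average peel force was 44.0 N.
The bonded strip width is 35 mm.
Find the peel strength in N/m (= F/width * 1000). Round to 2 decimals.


Peel strength = F/width * 1000
= 44.0 / 35 * 1000
= 1257.14 N/m

1257.14


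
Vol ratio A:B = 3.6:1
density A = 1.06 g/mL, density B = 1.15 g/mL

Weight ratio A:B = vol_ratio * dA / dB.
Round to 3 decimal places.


Weight ratio = 3.6 * 1.06 / 1.15
= 3.318

3.318


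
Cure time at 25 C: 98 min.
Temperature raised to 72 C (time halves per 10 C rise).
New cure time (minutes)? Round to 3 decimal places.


Acceleration factor = 2^(47/10) = 25.9921
New time = 98 / 25.9921 = 3.770 min

3.770


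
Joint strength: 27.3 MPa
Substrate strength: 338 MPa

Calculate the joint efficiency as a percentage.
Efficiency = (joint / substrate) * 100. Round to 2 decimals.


Efficiency = (27.3 / 338) * 100 = 8.08%

8.08


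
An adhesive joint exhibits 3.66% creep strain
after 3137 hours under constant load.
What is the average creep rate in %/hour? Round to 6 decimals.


Creep rate = strain / time
= 3.66 / 3137
= 0.001167 %/h

0.001167


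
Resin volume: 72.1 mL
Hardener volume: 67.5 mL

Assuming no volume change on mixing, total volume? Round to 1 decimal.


V_total = 72.1 + 67.5 = 139.6 mL

139.6


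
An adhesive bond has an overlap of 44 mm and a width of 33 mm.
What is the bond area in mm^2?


Bond area = overlap * width
= 44 * 33
= 1452 mm^2

1452


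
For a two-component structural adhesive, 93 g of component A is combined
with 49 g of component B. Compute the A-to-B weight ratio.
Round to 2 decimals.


Weight ratio A:B = 93 / 49
= 1.90

1.90


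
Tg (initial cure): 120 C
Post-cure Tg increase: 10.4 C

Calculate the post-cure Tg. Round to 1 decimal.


Post-cure Tg = 120 + 10.4 = 130.4 C

130.4


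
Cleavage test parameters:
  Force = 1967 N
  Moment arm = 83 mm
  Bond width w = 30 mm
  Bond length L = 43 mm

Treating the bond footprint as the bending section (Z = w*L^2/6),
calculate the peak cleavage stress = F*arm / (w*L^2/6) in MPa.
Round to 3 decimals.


M = 1967 * 83 = 163261 N*mm
Z = 30 * 43^2 / 6 = 55470 / 6 mm^3
sigma = M / Z = 6 * 163261 / 55470 = 979566 / 55470
= 17.659 MPa

17.659


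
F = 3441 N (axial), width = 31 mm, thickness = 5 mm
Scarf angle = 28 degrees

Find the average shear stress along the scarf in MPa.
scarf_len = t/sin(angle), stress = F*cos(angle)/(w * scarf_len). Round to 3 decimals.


scarf_len = 5/sin(28 deg) = 10.6503
cos(28 deg) = 0.882948
stress = 3441*0.882948/(31*10.6503) = 9.202 MPa

9.202


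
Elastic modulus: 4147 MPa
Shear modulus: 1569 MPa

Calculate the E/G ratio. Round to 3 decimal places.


E / G = 4147 / 1569 = 2.643

2.643


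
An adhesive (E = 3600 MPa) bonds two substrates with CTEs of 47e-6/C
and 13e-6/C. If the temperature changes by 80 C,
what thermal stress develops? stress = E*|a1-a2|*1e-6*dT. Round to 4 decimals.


Stress = 3600 * |47 - 13| * 1e-6 * 80
= 9.7920 MPa

9.7920


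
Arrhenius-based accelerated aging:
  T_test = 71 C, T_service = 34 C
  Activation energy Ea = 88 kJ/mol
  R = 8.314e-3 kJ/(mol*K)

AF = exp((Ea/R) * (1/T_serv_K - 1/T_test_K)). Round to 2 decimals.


T_test_K = 344.15, T_serv_K = 307.15
AF = exp((88/8.314e-3) * (1/307.15 - 1/344.15))
= 40.65

40.65


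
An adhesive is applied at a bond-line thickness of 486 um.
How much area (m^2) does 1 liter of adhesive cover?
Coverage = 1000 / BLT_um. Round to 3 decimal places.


Coverage = 1000 / 486 = 2.058 m^2

2.058


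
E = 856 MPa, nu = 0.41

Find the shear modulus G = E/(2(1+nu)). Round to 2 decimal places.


G = 856 / (2 * 1.41)
= 303.55 MPa

303.55


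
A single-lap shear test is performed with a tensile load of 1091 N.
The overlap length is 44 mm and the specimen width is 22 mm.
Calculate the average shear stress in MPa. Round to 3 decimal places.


Shear stress = F / (overlap * width)
= 1091 / (44 * 22)
= 1091 / 968
= 1.127 MPa

1.127


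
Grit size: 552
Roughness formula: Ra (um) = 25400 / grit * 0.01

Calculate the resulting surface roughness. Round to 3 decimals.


Ra = 25400 / 552 * 0.01
= 0.460 um

0.460


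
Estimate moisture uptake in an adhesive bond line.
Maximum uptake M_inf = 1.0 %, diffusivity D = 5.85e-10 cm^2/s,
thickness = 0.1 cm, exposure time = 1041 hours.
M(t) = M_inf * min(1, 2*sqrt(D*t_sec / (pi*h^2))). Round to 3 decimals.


Convert time: 1041 h = 3747600 s
ratio = min(1, 2*sqrt(5.85e-10*3747600/(pi*0.1^2)))
= 0.528335
M(t) = 1.0 * 0.528335 = 0.528%

0.528


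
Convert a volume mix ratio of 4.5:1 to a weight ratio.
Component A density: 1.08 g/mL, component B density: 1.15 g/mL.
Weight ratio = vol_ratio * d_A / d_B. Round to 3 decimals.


= 4.5 * 1.08 / 1.15 = 4.226

4.226


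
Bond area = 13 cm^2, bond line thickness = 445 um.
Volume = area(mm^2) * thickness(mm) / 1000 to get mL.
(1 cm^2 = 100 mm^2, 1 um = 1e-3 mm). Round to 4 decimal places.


area_mm2 = 13 * 100 = 1300
blt_mm = 445 * 1e-3 = 0.445
vol_mm3 = 1300 * 0.445 = 578.5
vol_mL = 578.5 / 1000 = 0.5785 mL

0.5785


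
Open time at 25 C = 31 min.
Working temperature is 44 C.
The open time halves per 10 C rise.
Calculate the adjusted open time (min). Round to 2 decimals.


factor = 2^((44 - 25) / 10) = 3.7321
ot = 31 / 3.7321 = 8.31 min

8.31


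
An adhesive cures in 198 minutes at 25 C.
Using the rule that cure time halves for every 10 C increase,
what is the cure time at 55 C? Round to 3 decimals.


Factor = 2^((55 - 25) / 10) = 8.0000
Cure time = 198 / 8.0000
= 24.750 minutes

24.750


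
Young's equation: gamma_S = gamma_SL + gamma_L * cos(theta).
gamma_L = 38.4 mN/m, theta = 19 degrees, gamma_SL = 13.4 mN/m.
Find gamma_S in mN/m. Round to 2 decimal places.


cos(19 deg) = 0.945519
gamma_S = 13.4 + 38.4 * 0.945519
= 49.71 mN/m

49.71


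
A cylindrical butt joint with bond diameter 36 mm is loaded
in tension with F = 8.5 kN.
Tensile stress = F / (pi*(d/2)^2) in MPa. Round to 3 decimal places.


Area = pi * (36/2)^2 = 1017.8760 mm^2
Stress = 8.5*1000 / 1017.8760
= 8.351 MPa

8.351


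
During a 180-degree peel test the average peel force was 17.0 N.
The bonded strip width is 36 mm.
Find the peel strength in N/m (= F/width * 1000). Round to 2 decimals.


Peel strength = F/width * 1000
= 17.0 / 36 * 1000
= 472.22 N/m

472.22


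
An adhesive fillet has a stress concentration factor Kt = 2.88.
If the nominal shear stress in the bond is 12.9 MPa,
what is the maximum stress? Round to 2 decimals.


Max stress = 12.9 * 2.88 = 37.15 MPa

37.15


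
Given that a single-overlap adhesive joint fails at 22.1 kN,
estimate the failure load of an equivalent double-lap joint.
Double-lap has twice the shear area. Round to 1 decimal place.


Double-lap factor = 2
Expected load = 22.1 * 2 = 44.2 kN

44.2


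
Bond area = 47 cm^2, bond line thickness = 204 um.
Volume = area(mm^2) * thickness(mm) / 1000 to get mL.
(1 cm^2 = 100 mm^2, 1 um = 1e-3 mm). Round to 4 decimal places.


area_mm2 = 47 * 100 = 4700
blt_mm = 204 * 1e-3 = 0.204
vol_mm3 = 4700 * 0.204 = 958.8
vol_mL = 958.8 / 1000 = 0.9588 mL

0.9588


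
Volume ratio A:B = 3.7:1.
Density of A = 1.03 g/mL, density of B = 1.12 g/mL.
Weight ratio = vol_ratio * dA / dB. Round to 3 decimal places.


Wt ratio = 3.7 * 1.03 / 1.12
= 3.403

3.403


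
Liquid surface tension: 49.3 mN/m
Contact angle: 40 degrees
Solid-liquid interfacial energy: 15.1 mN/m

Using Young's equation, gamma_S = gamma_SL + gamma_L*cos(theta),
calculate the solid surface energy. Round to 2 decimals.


gamma_S = 15.1 + 49.3 * cos(40)
= 52.87 mN/m

52.87


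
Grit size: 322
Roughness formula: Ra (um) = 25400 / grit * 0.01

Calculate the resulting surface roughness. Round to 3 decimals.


Ra = 25400 / 322 * 0.01
= 0.789 um

0.789


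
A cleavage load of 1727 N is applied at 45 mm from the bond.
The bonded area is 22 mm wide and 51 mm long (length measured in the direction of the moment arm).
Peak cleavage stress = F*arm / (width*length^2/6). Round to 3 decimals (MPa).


Moment = 1727 * 45 = 77715 N*mm
Section modulus = 22 * 2601 / 6 = 57222 / 6 mm^3
Stress = 77715 / (57222 / 6) = 466290 / 57222
= 8.149 MPa

8.149


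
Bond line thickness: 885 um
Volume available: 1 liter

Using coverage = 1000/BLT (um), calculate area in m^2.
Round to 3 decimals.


1 L = 1e6 mm^3, thickness = 885 um = 0.885 mm
Area = 1e6 / 0.885 mm^2 = (1e6 / 0.885) / 1e6 m^2 = 1000 / 885 m^2
= 1.130 m^2

1.130


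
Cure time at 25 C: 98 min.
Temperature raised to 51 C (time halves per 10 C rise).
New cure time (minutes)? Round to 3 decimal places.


Acceleration factor = 2^(26/10) = 6.0629
New time = 98 / 6.0629 = 16.164 min

16.164


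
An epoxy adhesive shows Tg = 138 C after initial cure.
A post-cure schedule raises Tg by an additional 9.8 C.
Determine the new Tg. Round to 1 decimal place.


New Tg = 138 + 9.8
= 147.8 C

147.8


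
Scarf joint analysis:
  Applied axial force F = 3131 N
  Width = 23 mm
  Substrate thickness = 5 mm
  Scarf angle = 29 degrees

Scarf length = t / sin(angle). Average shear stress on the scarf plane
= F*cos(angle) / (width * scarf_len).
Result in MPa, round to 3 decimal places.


Scarf length = 5 / sin(29 deg) = 10.3133 mm
cos(29 deg) = 0.874620
Shear = 3131 * 0.874620 / (23 * 10.3133)
= 11.545 MPa

11.545


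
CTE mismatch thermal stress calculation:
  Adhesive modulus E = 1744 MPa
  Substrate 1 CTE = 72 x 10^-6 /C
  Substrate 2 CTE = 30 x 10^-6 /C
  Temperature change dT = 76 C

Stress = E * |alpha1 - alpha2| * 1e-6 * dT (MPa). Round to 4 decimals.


delta_alpha = |72 - 30| = 42 x 10^-6/C
Stress = 1744 * 42e-6 * 76
= 5.5668 MPa

5.5668


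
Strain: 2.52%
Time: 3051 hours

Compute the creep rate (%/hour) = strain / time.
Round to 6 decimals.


Creep rate = 2.52 / 3051
= 0.000826 %/h

0.000826


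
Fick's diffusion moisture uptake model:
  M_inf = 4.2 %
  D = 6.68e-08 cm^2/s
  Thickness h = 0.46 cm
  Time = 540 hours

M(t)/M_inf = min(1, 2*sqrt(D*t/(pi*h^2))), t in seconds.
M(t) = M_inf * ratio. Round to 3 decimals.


t_sec = 540 * 3600 = 1944000
ratio = 2*sqrt(6.68e-08*1944000/(pi*0.46^2))
= min(1, 0.883962)
= 0.883962
M(t) = 4.2 * 0.883962 = 3.713 %

3.713


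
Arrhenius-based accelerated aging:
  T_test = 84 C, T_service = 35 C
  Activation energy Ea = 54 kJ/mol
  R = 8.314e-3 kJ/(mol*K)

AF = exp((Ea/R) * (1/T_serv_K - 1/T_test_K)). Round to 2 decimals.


T_test_K = 357.15, T_serv_K = 308.15
AF = exp((54/8.314e-3) * (1/308.15 - 1/357.15))
= 18.03

18.03


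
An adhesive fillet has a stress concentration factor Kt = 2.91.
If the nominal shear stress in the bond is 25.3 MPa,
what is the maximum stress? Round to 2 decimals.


Max stress = 25.3 * 2.91 = 73.62 MPa

73.62


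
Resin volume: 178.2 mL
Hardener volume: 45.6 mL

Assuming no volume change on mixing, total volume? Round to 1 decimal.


V_total = 178.2 + 45.6 = 223.8 mL

223.8


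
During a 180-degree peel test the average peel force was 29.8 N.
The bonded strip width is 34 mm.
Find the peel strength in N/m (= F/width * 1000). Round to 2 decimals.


Peel strength = F/width * 1000
= 29.8 / 34 * 1000
= 876.47 N/m

876.47


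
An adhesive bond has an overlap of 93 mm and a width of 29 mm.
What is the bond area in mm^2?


Bond area = overlap * width
= 93 * 29
= 2697 mm^2

2697


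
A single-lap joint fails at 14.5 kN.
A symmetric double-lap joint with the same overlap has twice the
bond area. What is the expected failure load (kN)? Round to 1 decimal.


Double-lap load = 2 * 14.5 = 29.0 kN

29.0


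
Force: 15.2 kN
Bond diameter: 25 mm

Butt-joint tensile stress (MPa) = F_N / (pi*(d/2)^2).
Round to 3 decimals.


F_N = 15.2 * 1000 = 15200.0 N
A = pi*(12.5)^2 = 490.8739 mm^2
stress = 15200.0 / 490.8739 = 30.965 MPa

30.965


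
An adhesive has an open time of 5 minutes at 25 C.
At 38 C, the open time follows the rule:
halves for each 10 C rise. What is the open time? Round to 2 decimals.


Factor = 2^((38-25)/10) = 2.4623
Open time = 5 / 2.4623 = 2.03 min

2.03


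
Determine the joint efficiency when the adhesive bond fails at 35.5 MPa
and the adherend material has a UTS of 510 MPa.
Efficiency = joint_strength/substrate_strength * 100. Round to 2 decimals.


Joint efficiency = 35.5 / 510 * 100
= 6.96%

6.96


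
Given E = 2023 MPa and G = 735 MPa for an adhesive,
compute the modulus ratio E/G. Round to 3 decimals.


E/G ratio = 2023 / 735 = 2.752

2.752


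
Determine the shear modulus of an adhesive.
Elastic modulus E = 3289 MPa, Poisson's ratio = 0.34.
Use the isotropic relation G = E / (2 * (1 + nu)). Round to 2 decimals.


G = 3289 / (2*(1+0.34)) = 3289 / 2.68
= 1227.24 MPa

1227.24


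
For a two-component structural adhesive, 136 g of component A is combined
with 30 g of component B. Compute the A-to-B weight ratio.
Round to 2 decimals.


Weight ratio A:B = 136 / 30
= 4.53

4.53


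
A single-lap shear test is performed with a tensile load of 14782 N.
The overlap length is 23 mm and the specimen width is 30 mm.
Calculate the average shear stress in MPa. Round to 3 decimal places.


Shear stress = F / (overlap * width)
= 14782 / (23 * 30)
= 14782 / 690
= 21.423 MPa

21.423


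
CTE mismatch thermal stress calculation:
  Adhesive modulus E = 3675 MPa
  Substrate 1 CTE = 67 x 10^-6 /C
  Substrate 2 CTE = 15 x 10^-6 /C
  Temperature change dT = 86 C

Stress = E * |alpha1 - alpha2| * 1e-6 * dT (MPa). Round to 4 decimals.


delta_alpha = |67 - 15| = 52 x 10^-6/C
Stress = 3675 * 52e-6 * 86
= 16.4346 MPa

16.4346


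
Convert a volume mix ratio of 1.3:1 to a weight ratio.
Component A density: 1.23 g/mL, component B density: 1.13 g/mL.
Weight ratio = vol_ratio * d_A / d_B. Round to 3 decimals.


= 1.3 * 1.23 / 1.13 = 1.415

1.415


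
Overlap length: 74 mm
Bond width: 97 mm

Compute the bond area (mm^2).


Bond area = 74 * 97 = 7178 mm^2

7178


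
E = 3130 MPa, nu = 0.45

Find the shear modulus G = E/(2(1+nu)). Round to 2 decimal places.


G = 3130 / (2 * 1.45)
= 1079.31 MPa

1079.31


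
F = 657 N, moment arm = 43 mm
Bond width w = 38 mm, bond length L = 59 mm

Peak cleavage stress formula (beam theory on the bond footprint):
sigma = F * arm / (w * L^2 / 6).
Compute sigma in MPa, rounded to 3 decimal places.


sigma = (657 * 43) / (38 * 3481 / 6)
= 28251 * 6 / 132278
= 169506 / 132278
= 1.281 MPa

1.281


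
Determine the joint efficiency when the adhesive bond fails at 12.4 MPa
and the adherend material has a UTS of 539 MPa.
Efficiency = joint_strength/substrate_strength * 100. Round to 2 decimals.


Joint efficiency = 12.4 / 539 * 100
= 2.30%

2.30


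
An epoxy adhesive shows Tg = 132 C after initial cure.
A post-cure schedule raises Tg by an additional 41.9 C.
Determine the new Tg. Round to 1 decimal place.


New Tg = 132 + 41.9
= 173.9 C

173.9


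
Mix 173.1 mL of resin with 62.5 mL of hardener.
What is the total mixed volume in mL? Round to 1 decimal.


Total = 173.1 + 62.5 = 235.6 mL

235.6


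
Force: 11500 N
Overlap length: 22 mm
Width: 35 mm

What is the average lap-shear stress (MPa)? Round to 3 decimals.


Average shear stress = F / (overlap * width)
= 11500 / (22 * 35)
= 14.935 MPa

14.935


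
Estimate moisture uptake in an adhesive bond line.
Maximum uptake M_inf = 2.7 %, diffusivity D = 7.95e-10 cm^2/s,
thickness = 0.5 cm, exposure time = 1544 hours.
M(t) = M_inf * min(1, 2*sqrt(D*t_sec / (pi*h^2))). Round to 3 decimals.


Convert time: 1544 h = 5558400 s
ratio = min(1, 2*sqrt(7.95e-10*5558400/(pi*0.5^2)))
= 0.150018
M(t) = 2.7 * 0.150018 = 0.405%

0.405


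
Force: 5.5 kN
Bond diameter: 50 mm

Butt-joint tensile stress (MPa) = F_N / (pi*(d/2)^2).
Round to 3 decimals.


F_N = 5.5 * 1000 = 5500.0 N
A = pi*(25.0)^2 = 1963.4954 mm^2
stress = 5500.0 / 1963.4954 = 2.801 MPa

2.801


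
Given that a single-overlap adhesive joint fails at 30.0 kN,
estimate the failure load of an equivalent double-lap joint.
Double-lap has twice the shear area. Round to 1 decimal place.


Double-lap factor = 2
Expected load = 30.0 * 2 = 60.0 kN

60.0


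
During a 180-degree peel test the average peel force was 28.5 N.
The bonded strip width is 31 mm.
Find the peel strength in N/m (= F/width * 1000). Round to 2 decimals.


Peel strength = F/width * 1000
= 28.5 / 31 * 1000
= 919.35 N/m

919.35


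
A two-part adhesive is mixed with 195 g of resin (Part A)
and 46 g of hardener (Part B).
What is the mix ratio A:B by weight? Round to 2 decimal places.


Mix ratio = mass_A / mass_B
= 195 / 46
= 4.24

4.24


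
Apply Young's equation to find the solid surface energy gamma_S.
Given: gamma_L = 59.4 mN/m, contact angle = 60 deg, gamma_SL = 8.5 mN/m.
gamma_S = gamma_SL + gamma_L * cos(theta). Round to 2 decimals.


theta_rad = 60 * pi/180 = 1.047198
gamma_S = 8.5 + 59.4 * cos(1.047198)
= 38.20 mN/m

38.20


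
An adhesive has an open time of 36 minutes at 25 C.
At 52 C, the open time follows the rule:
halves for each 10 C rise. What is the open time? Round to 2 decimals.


Factor = 2^((52-25)/10) = 6.4980
Open time = 36 / 6.4980 = 5.54 min

5.54


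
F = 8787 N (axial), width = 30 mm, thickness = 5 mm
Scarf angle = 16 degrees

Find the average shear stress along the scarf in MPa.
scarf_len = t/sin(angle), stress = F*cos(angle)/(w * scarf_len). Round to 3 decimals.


scarf_len = 5/sin(16 deg) = 18.1398
cos(16 deg) = 0.961262
stress = 8787*0.961262/(30*18.1398) = 15.521 MPa

15.521


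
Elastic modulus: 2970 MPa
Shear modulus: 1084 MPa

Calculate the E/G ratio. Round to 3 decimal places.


E / G = 2970 / 1084 = 2.740

2.740


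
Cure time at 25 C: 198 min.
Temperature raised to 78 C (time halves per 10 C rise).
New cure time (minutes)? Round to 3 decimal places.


Acceleration factor = 2^(53/10) = 39.3966
New time = 198 / 39.3966 = 5.026 min

5.026


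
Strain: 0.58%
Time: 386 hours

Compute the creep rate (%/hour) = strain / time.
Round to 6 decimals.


Creep rate = 0.58 / 386
= 0.001503 %/h

0.001503


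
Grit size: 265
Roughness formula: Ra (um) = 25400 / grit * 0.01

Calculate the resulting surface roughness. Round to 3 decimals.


Ra = 25400 / 265 * 0.01
= 0.958 um

0.958


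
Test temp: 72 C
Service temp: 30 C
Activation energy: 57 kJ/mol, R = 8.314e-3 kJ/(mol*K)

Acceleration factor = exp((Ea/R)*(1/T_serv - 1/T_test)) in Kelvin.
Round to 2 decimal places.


AF = exp((57/0.008314)*(1/303.15 - 1/345.15))
= 15.67

15.67


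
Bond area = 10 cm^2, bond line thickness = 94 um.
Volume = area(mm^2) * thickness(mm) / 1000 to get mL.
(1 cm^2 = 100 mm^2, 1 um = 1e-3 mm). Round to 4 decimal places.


area_mm2 = 10 * 100 = 1000
blt_mm = 94 * 1e-3 = 0.094
vol_mm3 = 1000 * 0.094 = 94.0
vol_mL = 94.0 / 1000 = 0.0940 mL

0.0940


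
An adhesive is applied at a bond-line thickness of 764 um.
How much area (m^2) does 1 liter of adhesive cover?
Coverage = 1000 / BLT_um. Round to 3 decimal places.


Coverage = 1000 / 764 = 1.309 m^2

1.309


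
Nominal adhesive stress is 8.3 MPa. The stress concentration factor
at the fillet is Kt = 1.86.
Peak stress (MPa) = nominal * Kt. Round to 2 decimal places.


Peak = 8.3 * 1.86 = 15.44 MPa

15.44


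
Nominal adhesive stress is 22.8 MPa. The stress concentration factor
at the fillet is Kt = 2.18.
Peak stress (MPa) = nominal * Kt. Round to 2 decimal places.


Peak = 22.8 * 2.18 = 49.70 MPa

49.70


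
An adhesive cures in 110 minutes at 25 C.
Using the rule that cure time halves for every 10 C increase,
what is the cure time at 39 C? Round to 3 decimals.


Factor = 2^((39 - 25) / 10) = 2.6390
Cure time = 110 / 2.6390
= 41.682 minutes

41.682


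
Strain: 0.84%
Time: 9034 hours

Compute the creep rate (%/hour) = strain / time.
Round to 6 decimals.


Creep rate = 0.84 / 9034
= 0.000093 %/h

0.000093


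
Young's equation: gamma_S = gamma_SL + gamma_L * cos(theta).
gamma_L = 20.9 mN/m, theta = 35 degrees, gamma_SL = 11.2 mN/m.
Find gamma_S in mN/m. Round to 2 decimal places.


cos(35 deg) = 0.819152
gamma_S = 11.2 + 20.9 * 0.819152
= 28.32 mN/m

28.32


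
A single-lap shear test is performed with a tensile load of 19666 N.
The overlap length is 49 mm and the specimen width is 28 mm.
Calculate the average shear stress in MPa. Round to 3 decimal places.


Shear stress = F / (overlap * width)
= 19666 / (49 * 28)
= 19666 / 1372
= 14.334 MPa

14.334


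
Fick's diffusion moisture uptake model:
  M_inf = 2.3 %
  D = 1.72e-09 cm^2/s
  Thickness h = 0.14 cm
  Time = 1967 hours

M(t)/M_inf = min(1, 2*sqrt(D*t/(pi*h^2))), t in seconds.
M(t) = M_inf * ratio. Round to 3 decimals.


t_sec = 1967 * 3600 = 7081200
ratio = 2*sqrt(1.72e-09*7081200/(pi*0.14^2))
= min(1, 0.889497)
= 0.889497
M(t) = 2.3 * 0.889497 = 2.046 %

2.046


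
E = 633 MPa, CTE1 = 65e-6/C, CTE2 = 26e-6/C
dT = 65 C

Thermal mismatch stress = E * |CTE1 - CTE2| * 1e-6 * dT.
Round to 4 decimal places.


= 633 * 39e-6 * 65
= 1.6047 MPa

1.6047


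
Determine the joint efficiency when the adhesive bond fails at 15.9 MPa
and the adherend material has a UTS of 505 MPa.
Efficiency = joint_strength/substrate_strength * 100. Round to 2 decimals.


Joint efficiency = 15.9 / 505 * 100
= 3.15%

3.15


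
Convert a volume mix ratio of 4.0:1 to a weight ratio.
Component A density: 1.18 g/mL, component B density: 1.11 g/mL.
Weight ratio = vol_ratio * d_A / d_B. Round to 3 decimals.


= 4.0 * 1.18 / 1.11 = 4.252

4.252


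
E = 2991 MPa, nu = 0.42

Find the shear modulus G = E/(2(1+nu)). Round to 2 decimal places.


G = 2991 / (2 * 1.42)
= 1053.17 MPa

1053.17


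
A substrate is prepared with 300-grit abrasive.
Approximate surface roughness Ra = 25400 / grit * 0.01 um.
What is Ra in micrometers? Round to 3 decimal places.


Ra = 25400 / 300 * 0.01 = 0.847 um

0.847


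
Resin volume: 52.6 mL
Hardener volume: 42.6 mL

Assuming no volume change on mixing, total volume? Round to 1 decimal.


V_total = 52.6 + 42.6 = 95.2 mL

95.2


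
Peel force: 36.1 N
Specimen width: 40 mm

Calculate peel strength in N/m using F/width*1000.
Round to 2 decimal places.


Peel strength = 36.1 / 40 * 1000 = 902.50 N/m

902.50


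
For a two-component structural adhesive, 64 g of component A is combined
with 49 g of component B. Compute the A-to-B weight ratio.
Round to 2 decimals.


Weight ratio A:B = 64 / 49
= 1.31

1.31


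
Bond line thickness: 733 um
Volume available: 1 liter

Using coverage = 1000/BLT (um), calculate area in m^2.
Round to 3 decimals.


1 L = 1e6 mm^3, thickness = 733 um = 0.733 mm
Area = 1e6 / 0.733 mm^2 = (1e6 / 0.733) / 1e6 m^2 = 1000 / 733 m^2
= 1.364 m^2

1.364


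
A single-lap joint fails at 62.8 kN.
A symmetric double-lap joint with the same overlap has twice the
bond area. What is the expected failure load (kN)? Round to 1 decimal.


Double-lap load = 2 * 62.8 = 125.6 kN

125.6


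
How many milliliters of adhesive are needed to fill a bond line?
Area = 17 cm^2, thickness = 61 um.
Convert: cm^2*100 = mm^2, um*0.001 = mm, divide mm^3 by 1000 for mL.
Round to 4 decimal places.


= (17 * 100) * (61 * 0.001) / 1000
= 0.1037 mL

0.1037


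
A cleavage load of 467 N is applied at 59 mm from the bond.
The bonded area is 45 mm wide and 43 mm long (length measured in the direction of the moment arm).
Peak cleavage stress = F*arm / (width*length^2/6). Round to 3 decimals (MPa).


Moment = 467 * 59 = 27553 N*mm
Section modulus = 45 * 1849 / 6 = 83205 / 6 mm^3
Stress = 27553 / (83205 / 6) = 165318 / 83205
= 1.987 MPa

1.987


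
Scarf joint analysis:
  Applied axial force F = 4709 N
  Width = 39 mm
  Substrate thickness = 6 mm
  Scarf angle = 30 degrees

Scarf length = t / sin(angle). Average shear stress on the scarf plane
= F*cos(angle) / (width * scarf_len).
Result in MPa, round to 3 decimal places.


Scarf length = 6 / sin(30 deg) = 12.0000 mm
cos(30 deg) = 0.866025
Shear = 4709 * 0.866025 / (39 * 12.0000)
= 8.714 MPa

8.714


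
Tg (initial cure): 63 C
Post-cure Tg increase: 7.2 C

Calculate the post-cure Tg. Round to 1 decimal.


Post-cure Tg = 63 + 7.2 = 70.2 C

70.2


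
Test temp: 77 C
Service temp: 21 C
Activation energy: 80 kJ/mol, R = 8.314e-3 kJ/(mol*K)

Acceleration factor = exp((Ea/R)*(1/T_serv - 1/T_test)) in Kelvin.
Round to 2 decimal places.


AF = exp((80/0.008314)*(1/294.15 - 1/350.15))
= 187.12

187.12


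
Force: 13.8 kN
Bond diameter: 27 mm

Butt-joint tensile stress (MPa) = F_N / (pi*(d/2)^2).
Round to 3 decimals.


F_N = 13.8 * 1000 = 13800.0 N
A = pi*(13.5)^2 = 572.5553 mm^2
stress = 13800.0 / 572.5553 = 24.102 MPa

24.102


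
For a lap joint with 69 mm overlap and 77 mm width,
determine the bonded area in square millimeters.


Area = 69 * 77 = 5313 mm^2

5313


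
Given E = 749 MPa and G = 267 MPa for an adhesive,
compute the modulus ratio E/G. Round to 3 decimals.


E/G ratio = 749 / 267 = 2.805

2.805


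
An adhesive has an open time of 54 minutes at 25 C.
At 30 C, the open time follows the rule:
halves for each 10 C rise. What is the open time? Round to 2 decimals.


Factor = 2^((30-25)/10) = 1.4142
Open time = 54 / 1.4142 = 38.18 min

38.18


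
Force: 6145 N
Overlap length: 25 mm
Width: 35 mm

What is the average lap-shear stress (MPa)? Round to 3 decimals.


Average shear stress = F / (overlap * width)
= 6145 / (25 * 35)
= 7.023 MPa

7.023


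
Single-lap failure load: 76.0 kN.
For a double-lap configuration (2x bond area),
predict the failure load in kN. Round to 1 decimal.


Failure load = 76.0 * 2 = 152.0 kN

152.0


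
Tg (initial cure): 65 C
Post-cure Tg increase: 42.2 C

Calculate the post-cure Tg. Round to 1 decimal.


Post-cure Tg = 65 + 42.2 = 107.2 C

107.2


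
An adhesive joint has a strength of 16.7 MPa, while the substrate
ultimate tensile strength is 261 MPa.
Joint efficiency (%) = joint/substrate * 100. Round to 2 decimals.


Efficiency = 16.7 / 261 * 100
= 6.40%

6.40


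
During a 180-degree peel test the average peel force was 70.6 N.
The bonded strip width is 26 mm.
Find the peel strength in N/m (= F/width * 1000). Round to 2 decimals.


Peel strength = F/width * 1000
= 70.6 / 26 * 1000
= 2715.38 N/m

2715.38


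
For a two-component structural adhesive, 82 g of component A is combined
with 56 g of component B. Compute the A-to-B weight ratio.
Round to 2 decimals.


Weight ratio A:B = 82 / 56
= 1.46

1.46


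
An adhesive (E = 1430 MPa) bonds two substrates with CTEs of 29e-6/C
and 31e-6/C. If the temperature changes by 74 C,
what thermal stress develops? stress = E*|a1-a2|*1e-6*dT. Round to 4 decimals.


Stress = 1430 * |29 - 31| * 1e-6 * 74
= 0.2116 MPa

0.2116


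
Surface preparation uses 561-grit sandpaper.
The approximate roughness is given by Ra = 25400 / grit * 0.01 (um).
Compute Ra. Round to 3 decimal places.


Ra = 25400 / 561 * 0.01
= 254 / 561
= 0.453 um

0.453


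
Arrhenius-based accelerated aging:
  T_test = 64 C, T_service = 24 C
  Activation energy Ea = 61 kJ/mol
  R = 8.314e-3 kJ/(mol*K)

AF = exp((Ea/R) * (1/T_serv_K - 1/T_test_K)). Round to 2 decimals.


T_test_K = 337.15, T_serv_K = 297.15
AF = exp((61/8.314e-3) * (1/297.15 - 1/337.15))
= 18.72

18.72


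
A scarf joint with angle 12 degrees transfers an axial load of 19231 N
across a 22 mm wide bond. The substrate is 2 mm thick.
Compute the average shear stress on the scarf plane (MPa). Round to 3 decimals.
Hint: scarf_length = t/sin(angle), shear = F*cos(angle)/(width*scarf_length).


scarf_length = 2 / sin(12 deg) = 9.6195 mm
cos(12 deg) = 0.978148
shear stress = 19231 * 0.978148 / (22 * 9.6195)
= 88.886 MPa

88.886


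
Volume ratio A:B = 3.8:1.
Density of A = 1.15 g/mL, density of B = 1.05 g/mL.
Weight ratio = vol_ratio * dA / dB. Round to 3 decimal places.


Wt ratio = 3.8 * 1.15 / 1.05
= 4.162

4.162


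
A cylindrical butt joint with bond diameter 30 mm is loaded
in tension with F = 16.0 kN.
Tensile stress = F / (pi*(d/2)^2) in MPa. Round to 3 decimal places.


Area = pi * (30/2)^2 = 706.8583 mm^2
Stress = 16.0*1000 / 706.8583
= 22.635 MPa

22.635


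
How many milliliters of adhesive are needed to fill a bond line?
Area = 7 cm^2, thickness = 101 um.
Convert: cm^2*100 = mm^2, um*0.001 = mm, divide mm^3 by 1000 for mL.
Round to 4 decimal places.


= (7 * 100) * (101 * 0.001) / 1000
= 0.0707 mL

0.0707


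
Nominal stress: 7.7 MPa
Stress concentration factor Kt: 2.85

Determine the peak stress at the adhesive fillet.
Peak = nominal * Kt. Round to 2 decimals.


Peak stress = 7.7 * 2.85
= 21.95 MPa

21.95


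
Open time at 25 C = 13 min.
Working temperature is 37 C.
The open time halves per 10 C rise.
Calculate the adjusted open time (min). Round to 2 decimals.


factor = 2^((37 - 25) / 10) = 2.2974
ot = 13 / 2.2974 = 5.66 min

5.66


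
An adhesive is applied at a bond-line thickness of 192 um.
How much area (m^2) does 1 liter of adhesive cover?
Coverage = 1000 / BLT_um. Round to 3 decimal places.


Coverage = 1000 / 192 = 5.208 m^2

5.208


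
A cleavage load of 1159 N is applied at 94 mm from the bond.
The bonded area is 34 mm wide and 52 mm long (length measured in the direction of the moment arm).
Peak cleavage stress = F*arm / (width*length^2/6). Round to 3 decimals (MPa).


Moment = 1159 * 94 = 108946 N*mm
Section modulus = 34 * 2704 / 6 = 91936 / 6 mm^3
Stress = 108946 / (91936 / 6) = 653676 / 91936
= 7.110 MPa

7.110


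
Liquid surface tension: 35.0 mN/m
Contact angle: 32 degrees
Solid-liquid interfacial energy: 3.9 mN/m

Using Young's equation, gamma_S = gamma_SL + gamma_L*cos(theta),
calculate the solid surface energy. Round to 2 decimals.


gamma_S = 3.9 + 35.0 * cos(32)
= 33.58 mN/m

33.58
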